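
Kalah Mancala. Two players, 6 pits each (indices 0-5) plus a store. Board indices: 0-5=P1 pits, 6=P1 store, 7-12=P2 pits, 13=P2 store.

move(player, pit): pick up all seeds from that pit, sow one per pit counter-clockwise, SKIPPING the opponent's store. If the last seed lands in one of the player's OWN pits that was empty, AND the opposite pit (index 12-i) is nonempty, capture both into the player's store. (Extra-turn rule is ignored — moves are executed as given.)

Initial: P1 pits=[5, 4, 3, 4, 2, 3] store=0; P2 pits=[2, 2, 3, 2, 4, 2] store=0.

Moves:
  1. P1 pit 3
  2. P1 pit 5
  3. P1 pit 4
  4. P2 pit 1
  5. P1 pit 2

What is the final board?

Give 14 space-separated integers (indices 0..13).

Answer: 5 4 0 1 1 2 3 5 0 5 3 5 2 0

Derivation:
Move 1: P1 pit3 -> P1=[5,4,3,0,3,4](1) P2=[3,2,3,2,4,2](0)
Move 2: P1 pit5 -> P1=[5,4,3,0,3,0](2) P2=[4,3,4,2,4,2](0)
Move 3: P1 pit4 -> P1=[5,4,3,0,0,1](3) P2=[5,3,4,2,4,2](0)
Move 4: P2 pit1 -> P1=[5,4,3,0,0,1](3) P2=[5,0,5,3,5,2](0)
Move 5: P1 pit2 -> P1=[5,4,0,1,1,2](3) P2=[5,0,5,3,5,2](0)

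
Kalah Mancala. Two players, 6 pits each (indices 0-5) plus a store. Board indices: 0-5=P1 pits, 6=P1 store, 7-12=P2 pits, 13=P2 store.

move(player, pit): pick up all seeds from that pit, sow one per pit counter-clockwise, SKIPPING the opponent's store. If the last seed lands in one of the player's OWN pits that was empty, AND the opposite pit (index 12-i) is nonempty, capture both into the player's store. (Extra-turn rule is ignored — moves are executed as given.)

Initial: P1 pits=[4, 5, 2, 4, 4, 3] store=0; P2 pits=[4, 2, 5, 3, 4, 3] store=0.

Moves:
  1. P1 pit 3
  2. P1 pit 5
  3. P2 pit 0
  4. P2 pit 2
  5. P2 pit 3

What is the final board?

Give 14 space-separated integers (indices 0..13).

Answer: 6 7 3 0 5 0 2 0 4 0 0 7 6 3

Derivation:
Move 1: P1 pit3 -> P1=[4,5,2,0,5,4](1) P2=[5,2,5,3,4,3](0)
Move 2: P1 pit5 -> P1=[4,5,2,0,5,0](2) P2=[6,3,6,3,4,3](0)
Move 3: P2 pit0 -> P1=[4,5,2,0,5,0](2) P2=[0,4,7,4,5,4](1)
Move 4: P2 pit2 -> P1=[5,6,3,0,5,0](2) P2=[0,4,0,5,6,5](2)
Move 5: P2 pit3 -> P1=[6,7,3,0,5,0](2) P2=[0,4,0,0,7,6](3)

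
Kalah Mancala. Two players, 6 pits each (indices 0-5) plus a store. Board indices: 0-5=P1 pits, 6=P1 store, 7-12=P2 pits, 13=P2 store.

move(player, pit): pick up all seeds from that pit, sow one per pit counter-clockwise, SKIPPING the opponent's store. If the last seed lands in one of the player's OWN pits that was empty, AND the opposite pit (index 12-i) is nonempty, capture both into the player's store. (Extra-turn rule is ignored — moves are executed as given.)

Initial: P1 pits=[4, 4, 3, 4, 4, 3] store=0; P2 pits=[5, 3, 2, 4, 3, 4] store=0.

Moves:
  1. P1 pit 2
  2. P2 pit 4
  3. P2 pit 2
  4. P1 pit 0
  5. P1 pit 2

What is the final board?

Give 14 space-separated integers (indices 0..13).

Move 1: P1 pit2 -> P1=[4,4,0,5,5,4](0) P2=[5,3,2,4,3,4](0)
Move 2: P2 pit4 -> P1=[5,4,0,5,5,4](0) P2=[5,3,2,4,0,5](1)
Move 3: P2 pit2 -> P1=[5,0,0,5,5,4](0) P2=[5,3,0,5,0,5](6)
Move 4: P1 pit0 -> P1=[0,1,1,6,6,5](0) P2=[5,3,0,5,0,5](6)
Move 5: P1 pit2 -> P1=[0,1,0,7,6,5](0) P2=[5,3,0,5,0,5](6)

Answer: 0 1 0 7 6 5 0 5 3 0 5 0 5 6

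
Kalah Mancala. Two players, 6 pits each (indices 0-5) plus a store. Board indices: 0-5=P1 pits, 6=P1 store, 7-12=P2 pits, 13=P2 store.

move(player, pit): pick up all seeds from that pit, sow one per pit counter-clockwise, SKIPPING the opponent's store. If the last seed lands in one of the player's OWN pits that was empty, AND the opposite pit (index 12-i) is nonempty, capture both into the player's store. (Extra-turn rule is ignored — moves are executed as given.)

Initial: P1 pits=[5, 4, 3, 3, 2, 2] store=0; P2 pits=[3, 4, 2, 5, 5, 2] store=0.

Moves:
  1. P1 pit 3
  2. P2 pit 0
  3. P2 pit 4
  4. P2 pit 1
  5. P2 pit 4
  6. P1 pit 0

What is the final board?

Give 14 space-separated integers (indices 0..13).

Answer: 0 6 5 1 4 4 2 0 0 4 7 0 5 2

Derivation:
Move 1: P1 pit3 -> P1=[5,4,3,0,3,3](1) P2=[3,4,2,5,5,2](0)
Move 2: P2 pit0 -> P1=[5,4,3,0,3,3](1) P2=[0,5,3,6,5,2](0)
Move 3: P2 pit4 -> P1=[6,5,4,0,3,3](1) P2=[0,5,3,6,0,3](1)
Move 4: P2 pit1 -> P1=[6,5,4,0,3,3](1) P2=[0,0,4,7,1,4](2)
Move 5: P2 pit4 -> P1=[6,5,4,0,3,3](1) P2=[0,0,4,7,0,5](2)
Move 6: P1 pit0 -> P1=[0,6,5,1,4,4](2) P2=[0,0,4,7,0,5](2)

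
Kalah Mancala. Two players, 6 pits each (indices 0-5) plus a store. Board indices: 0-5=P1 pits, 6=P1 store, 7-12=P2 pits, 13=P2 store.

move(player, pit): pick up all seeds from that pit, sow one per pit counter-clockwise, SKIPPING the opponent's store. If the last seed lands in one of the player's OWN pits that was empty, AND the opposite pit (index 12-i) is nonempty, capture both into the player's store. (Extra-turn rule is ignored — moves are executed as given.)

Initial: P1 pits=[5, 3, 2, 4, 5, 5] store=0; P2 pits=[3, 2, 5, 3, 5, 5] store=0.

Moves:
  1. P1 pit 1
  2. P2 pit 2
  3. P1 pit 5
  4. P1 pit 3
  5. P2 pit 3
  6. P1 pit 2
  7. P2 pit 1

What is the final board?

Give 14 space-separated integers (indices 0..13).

Move 1: P1 pit1 -> P1=[5,0,3,5,6,5](0) P2=[3,2,5,3,5,5](0)
Move 2: P2 pit2 -> P1=[6,0,3,5,6,5](0) P2=[3,2,0,4,6,6](1)
Move 3: P1 pit5 -> P1=[6,0,3,5,6,0](1) P2=[4,3,1,5,6,6](1)
Move 4: P1 pit3 -> P1=[6,0,3,0,7,1](2) P2=[5,4,1,5,6,6](1)
Move 5: P2 pit3 -> P1=[7,1,3,0,7,1](2) P2=[5,4,1,0,7,7](2)
Move 6: P1 pit2 -> P1=[7,1,0,1,8,2](2) P2=[5,4,1,0,7,7](2)
Move 7: P2 pit1 -> P1=[7,1,0,1,8,2](2) P2=[5,0,2,1,8,8](2)

Answer: 7 1 0 1 8 2 2 5 0 2 1 8 8 2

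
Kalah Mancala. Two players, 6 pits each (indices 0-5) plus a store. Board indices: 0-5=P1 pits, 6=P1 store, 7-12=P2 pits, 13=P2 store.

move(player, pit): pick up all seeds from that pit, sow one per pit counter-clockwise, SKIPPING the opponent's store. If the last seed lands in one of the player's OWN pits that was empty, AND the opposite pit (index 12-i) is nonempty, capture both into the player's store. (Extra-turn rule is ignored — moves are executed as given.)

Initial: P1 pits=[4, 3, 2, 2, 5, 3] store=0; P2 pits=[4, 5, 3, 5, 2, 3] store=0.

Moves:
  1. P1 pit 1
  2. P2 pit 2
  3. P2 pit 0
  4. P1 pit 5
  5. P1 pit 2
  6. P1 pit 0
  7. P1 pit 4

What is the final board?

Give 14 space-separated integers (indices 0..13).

Move 1: P1 pit1 -> P1=[4,0,3,3,6,3](0) P2=[4,5,3,5,2,3](0)
Move 2: P2 pit2 -> P1=[4,0,3,3,6,3](0) P2=[4,5,0,6,3,4](0)
Move 3: P2 pit0 -> P1=[4,0,3,3,6,3](0) P2=[0,6,1,7,4,4](0)
Move 4: P1 pit5 -> P1=[4,0,3,3,6,0](1) P2=[1,7,1,7,4,4](0)
Move 5: P1 pit2 -> P1=[4,0,0,4,7,0](3) P2=[0,7,1,7,4,4](0)
Move 6: P1 pit0 -> P1=[0,1,1,5,8,0](3) P2=[0,7,1,7,4,4](0)
Move 7: P1 pit4 -> P1=[0,1,1,5,0,1](4) P2=[1,8,2,8,5,5](0)

Answer: 0 1 1 5 0 1 4 1 8 2 8 5 5 0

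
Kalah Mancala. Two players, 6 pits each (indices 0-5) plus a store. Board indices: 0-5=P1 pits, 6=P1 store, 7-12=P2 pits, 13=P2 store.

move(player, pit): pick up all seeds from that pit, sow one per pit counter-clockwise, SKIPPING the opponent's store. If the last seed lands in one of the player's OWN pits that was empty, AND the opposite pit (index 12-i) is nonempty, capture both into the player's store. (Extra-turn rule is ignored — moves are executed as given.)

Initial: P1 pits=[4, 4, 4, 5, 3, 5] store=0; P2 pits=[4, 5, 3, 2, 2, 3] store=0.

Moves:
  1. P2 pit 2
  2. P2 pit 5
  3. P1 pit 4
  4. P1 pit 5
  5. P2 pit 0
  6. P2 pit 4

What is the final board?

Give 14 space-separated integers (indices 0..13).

Answer: 6 6 6 5 0 0 2 0 7 2 5 0 2 3

Derivation:
Move 1: P2 pit2 -> P1=[4,4,4,5,3,5](0) P2=[4,5,0,3,3,4](0)
Move 2: P2 pit5 -> P1=[5,5,5,5,3,5](0) P2=[4,5,0,3,3,0](1)
Move 3: P1 pit4 -> P1=[5,5,5,5,0,6](1) P2=[5,5,0,3,3,0](1)
Move 4: P1 pit5 -> P1=[5,5,5,5,0,0](2) P2=[6,6,1,4,4,0](1)
Move 5: P2 pit0 -> P1=[5,5,5,5,0,0](2) P2=[0,7,2,5,5,1](2)
Move 6: P2 pit4 -> P1=[6,6,6,5,0,0](2) P2=[0,7,2,5,0,2](3)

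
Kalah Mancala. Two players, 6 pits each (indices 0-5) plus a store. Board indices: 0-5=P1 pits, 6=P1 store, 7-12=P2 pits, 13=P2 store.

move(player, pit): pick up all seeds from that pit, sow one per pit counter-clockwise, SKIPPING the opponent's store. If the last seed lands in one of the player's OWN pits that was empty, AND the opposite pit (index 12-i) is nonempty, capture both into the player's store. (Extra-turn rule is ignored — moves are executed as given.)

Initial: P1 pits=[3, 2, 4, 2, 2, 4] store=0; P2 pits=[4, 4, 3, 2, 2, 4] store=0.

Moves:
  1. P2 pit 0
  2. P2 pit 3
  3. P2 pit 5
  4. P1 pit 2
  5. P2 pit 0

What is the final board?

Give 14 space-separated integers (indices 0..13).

Move 1: P2 pit0 -> P1=[3,2,4,2,2,4](0) P2=[0,5,4,3,3,4](0)
Move 2: P2 pit3 -> P1=[3,2,4,2,2,4](0) P2=[0,5,4,0,4,5](1)
Move 3: P2 pit5 -> P1=[4,3,5,3,2,4](0) P2=[0,5,4,0,4,0](2)
Move 4: P1 pit2 -> P1=[4,3,0,4,3,5](1) P2=[1,5,4,0,4,0](2)
Move 5: P2 pit0 -> P1=[4,3,0,4,3,5](1) P2=[0,6,4,0,4,0](2)

Answer: 4 3 0 4 3 5 1 0 6 4 0 4 0 2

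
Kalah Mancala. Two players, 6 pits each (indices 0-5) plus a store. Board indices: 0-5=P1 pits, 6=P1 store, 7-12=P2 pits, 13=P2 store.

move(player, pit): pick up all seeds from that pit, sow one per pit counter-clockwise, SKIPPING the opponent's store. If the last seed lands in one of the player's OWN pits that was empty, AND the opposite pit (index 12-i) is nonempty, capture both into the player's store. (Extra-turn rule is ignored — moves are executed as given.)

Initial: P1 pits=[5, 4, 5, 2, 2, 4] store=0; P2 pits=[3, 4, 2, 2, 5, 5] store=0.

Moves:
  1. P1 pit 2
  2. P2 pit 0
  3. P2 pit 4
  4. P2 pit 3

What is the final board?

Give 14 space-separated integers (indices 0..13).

Answer: 6 5 1 4 3 5 1 0 5 3 0 1 7 2

Derivation:
Move 1: P1 pit2 -> P1=[5,4,0,3,3,5](1) P2=[4,4,2,2,5,5](0)
Move 2: P2 pit0 -> P1=[5,4,0,3,3,5](1) P2=[0,5,3,3,6,5](0)
Move 3: P2 pit4 -> P1=[6,5,1,4,3,5](1) P2=[0,5,3,3,0,6](1)
Move 4: P2 pit3 -> P1=[6,5,1,4,3,5](1) P2=[0,5,3,0,1,7](2)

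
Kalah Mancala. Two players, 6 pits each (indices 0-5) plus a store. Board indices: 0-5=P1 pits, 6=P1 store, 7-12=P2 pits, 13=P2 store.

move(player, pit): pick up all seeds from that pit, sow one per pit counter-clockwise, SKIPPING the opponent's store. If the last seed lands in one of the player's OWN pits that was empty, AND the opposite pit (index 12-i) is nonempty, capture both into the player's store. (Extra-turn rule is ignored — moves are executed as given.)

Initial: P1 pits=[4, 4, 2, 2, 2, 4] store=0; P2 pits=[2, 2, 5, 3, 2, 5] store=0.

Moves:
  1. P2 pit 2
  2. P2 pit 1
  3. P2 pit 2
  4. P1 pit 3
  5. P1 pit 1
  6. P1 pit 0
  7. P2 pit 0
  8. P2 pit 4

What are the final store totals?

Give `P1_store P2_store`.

Answer: 0 5

Derivation:
Move 1: P2 pit2 -> P1=[5,4,2,2,2,4](0) P2=[2,2,0,4,3,6](1)
Move 2: P2 pit1 -> P1=[5,4,2,2,2,4](0) P2=[2,0,1,5,3,6](1)
Move 3: P2 pit2 -> P1=[5,4,2,2,2,4](0) P2=[2,0,0,6,3,6](1)
Move 4: P1 pit3 -> P1=[5,4,2,0,3,5](0) P2=[2,0,0,6,3,6](1)
Move 5: P1 pit1 -> P1=[5,0,3,1,4,6](0) P2=[2,0,0,6,3,6](1)
Move 6: P1 pit0 -> P1=[0,1,4,2,5,7](0) P2=[2,0,0,6,3,6](1)
Move 7: P2 pit0 -> P1=[0,1,4,0,5,7](0) P2=[0,1,0,6,3,6](4)
Move 8: P2 pit4 -> P1=[1,1,4,0,5,7](0) P2=[0,1,0,6,0,7](5)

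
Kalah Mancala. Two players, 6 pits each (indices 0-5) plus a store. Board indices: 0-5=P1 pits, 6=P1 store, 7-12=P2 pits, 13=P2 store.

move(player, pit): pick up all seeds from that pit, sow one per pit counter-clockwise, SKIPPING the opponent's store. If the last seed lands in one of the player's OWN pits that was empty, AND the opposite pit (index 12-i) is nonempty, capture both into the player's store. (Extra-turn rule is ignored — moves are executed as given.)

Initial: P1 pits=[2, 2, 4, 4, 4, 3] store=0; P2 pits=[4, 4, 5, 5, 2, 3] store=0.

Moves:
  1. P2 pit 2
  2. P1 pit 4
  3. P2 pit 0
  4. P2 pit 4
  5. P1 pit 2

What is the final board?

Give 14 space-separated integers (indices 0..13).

Move 1: P2 pit2 -> P1=[3,2,4,4,4,3](0) P2=[4,4,0,6,3,4](1)
Move 2: P1 pit4 -> P1=[3,2,4,4,0,4](1) P2=[5,5,0,6,3,4](1)
Move 3: P2 pit0 -> P1=[3,2,4,4,0,4](1) P2=[0,6,1,7,4,5](1)
Move 4: P2 pit4 -> P1=[4,3,4,4,0,4](1) P2=[0,6,1,7,0,6](2)
Move 5: P1 pit2 -> P1=[4,3,0,5,1,5](2) P2=[0,6,1,7,0,6](2)

Answer: 4 3 0 5 1 5 2 0 6 1 7 0 6 2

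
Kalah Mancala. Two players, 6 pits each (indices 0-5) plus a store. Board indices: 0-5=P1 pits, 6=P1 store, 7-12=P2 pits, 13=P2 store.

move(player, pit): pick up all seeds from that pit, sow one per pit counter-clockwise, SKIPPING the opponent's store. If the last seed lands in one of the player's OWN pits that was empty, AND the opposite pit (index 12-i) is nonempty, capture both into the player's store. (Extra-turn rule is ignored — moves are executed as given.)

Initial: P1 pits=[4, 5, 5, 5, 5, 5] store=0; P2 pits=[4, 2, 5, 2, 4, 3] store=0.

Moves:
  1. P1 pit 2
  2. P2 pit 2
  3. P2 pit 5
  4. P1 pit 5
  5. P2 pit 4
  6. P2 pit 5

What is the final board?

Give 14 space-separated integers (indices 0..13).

Answer: 7 7 2 7 6 0 2 6 3 1 4 0 0 4

Derivation:
Move 1: P1 pit2 -> P1=[4,5,0,6,6,6](1) P2=[5,2,5,2,4,3](0)
Move 2: P2 pit2 -> P1=[5,5,0,6,6,6](1) P2=[5,2,0,3,5,4](1)
Move 3: P2 pit5 -> P1=[6,6,1,6,6,6](1) P2=[5,2,0,3,5,0](2)
Move 4: P1 pit5 -> P1=[6,6,1,6,6,0](2) P2=[6,3,1,4,6,0](2)
Move 5: P2 pit4 -> P1=[7,7,2,7,6,0](2) P2=[6,3,1,4,0,1](3)
Move 6: P2 pit5 -> P1=[7,7,2,7,6,0](2) P2=[6,3,1,4,0,0](4)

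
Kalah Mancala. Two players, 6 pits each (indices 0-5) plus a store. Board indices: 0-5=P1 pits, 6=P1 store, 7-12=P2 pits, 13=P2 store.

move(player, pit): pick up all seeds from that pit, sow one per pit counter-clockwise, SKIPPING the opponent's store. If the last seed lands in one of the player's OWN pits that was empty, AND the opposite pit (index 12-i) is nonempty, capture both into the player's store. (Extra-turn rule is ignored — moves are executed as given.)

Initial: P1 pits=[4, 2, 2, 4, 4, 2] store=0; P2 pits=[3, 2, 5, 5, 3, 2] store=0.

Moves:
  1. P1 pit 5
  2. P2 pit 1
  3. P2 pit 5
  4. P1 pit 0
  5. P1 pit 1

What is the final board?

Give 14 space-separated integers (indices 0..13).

Move 1: P1 pit5 -> P1=[4,2,2,4,4,0](1) P2=[4,2,5,5,3,2](0)
Move 2: P2 pit1 -> P1=[4,2,2,4,4,0](1) P2=[4,0,6,6,3,2](0)
Move 3: P2 pit5 -> P1=[5,2,2,4,4,0](1) P2=[4,0,6,6,3,0](1)
Move 4: P1 pit0 -> P1=[0,3,3,5,5,0](6) P2=[0,0,6,6,3,0](1)
Move 5: P1 pit1 -> P1=[0,0,4,6,6,0](6) P2=[0,0,6,6,3,0](1)

Answer: 0 0 4 6 6 0 6 0 0 6 6 3 0 1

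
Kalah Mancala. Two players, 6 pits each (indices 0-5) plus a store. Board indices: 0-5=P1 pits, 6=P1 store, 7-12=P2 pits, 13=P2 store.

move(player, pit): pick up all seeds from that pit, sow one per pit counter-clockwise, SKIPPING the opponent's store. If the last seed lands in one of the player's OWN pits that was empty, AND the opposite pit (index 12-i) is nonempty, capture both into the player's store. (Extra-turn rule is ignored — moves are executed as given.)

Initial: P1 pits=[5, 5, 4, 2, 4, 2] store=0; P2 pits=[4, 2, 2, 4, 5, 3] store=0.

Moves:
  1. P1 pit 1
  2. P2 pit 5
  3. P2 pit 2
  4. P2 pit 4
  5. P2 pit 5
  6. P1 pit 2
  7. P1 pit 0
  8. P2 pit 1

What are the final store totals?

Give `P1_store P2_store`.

Move 1: P1 pit1 -> P1=[5,0,5,3,5,3](1) P2=[4,2,2,4,5,3](0)
Move 2: P2 pit5 -> P1=[6,1,5,3,5,3](1) P2=[4,2,2,4,5,0](1)
Move 3: P2 pit2 -> P1=[6,1,5,3,5,3](1) P2=[4,2,0,5,6,0](1)
Move 4: P2 pit4 -> P1=[7,2,6,4,5,3](1) P2=[4,2,0,5,0,1](2)
Move 5: P2 pit5 -> P1=[7,2,6,4,5,3](1) P2=[4,2,0,5,0,0](3)
Move 6: P1 pit2 -> P1=[7,2,0,5,6,4](2) P2=[5,3,0,5,0,0](3)
Move 7: P1 pit0 -> P1=[0,3,1,6,7,5](3) P2=[6,3,0,5,0,0](3)
Move 8: P2 pit1 -> P1=[0,0,1,6,7,5](3) P2=[6,0,1,6,0,0](7)

Answer: 3 7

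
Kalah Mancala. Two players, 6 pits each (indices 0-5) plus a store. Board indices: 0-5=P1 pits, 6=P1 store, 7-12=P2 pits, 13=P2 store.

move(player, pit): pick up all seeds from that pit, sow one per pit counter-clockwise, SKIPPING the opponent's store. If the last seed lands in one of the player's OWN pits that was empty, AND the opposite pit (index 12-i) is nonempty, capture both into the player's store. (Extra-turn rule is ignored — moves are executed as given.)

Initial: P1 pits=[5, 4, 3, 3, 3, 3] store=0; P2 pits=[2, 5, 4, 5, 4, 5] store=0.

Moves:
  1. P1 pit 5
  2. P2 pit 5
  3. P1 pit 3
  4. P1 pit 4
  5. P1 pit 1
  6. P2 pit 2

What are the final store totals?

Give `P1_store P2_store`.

Answer: 4 2

Derivation:
Move 1: P1 pit5 -> P1=[5,4,3,3,3,0](1) P2=[3,6,4,5,4,5](0)
Move 2: P2 pit5 -> P1=[6,5,4,4,3,0](1) P2=[3,6,4,5,4,0](1)
Move 3: P1 pit3 -> P1=[6,5,4,0,4,1](2) P2=[4,6,4,5,4,0](1)
Move 4: P1 pit4 -> P1=[6,5,4,0,0,2](3) P2=[5,7,4,5,4,0](1)
Move 5: P1 pit1 -> P1=[6,0,5,1,1,3](4) P2=[5,7,4,5,4,0](1)
Move 6: P2 pit2 -> P1=[6,0,5,1,1,3](4) P2=[5,7,0,6,5,1](2)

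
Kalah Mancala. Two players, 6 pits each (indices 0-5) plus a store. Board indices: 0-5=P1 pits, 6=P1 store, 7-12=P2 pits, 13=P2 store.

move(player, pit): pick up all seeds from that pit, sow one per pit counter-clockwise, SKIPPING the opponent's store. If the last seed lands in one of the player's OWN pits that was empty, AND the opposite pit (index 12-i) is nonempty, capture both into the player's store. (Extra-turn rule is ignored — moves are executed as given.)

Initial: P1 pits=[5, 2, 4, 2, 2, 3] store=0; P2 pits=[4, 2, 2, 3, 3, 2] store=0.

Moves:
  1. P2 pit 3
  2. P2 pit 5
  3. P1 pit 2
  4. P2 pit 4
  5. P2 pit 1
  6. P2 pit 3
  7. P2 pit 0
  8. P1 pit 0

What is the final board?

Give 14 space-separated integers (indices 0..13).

Move 1: P2 pit3 -> P1=[5,2,4,2,2,3](0) P2=[4,2,2,0,4,3](1)
Move 2: P2 pit5 -> P1=[6,3,4,2,2,3](0) P2=[4,2,2,0,4,0](2)
Move 3: P1 pit2 -> P1=[6,3,0,3,3,4](1) P2=[4,2,2,0,4,0](2)
Move 4: P2 pit4 -> P1=[7,4,0,3,3,4](1) P2=[4,2,2,0,0,1](3)
Move 5: P2 pit1 -> P1=[7,4,0,3,3,4](1) P2=[4,0,3,1,0,1](3)
Move 6: P2 pit3 -> P1=[7,0,0,3,3,4](1) P2=[4,0,3,0,0,1](8)
Move 7: P2 pit0 -> P1=[7,0,0,3,3,4](1) P2=[0,1,4,1,1,1](8)
Move 8: P1 pit0 -> P1=[0,1,1,4,4,5](2) P2=[1,1,4,1,1,1](8)

Answer: 0 1 1 4 4 5 2 1 1 4 1 1 1 8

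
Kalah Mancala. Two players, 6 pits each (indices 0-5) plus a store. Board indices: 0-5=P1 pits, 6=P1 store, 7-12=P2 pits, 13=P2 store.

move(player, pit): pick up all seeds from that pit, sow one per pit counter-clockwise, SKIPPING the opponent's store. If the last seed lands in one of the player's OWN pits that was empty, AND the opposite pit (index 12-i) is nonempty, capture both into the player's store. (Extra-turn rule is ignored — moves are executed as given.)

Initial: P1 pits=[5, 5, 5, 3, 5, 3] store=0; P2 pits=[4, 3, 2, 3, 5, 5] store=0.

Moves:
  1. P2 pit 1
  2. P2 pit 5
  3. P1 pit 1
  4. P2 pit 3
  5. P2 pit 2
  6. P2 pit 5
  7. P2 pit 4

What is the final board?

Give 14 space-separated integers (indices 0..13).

Answer: 9 1 8 6 7 5 1 5 0 0 1 0 1 4

Derivation:
Move 1: P2 pit1 -> P1=[5,5,5,3,5,3](0) P2=[4,0,3,4,6,5](0)
Move 2: P2 pit5 -> P1=[6,6,6,4,5,3](0) P2=[4,0,3,4,6,0](1)
Move 3: P1 pit1 -> P1=[6,0,7,5,6,4](1) P2=[5,0,3,4,6,0](1)
Move 4: P2 pit3 -> P1=[7,0,7,5,6,4](1) P2=[5,0,3,0,7,1](2)
Move 5: P2 pit2 -> P1=[7,0,7,5,6,4](1) P2=[5,0,0,1,8,2](2)
Move 6: P2 pit5 -> P1=[8,0,7,5,6,4](1) P2=[5,0,0,1,8,0](3)
Move 7: P2 pit4 -> P1=[9,1,8,6,7,5](1) P2=[5,0,0,1,0,1](4)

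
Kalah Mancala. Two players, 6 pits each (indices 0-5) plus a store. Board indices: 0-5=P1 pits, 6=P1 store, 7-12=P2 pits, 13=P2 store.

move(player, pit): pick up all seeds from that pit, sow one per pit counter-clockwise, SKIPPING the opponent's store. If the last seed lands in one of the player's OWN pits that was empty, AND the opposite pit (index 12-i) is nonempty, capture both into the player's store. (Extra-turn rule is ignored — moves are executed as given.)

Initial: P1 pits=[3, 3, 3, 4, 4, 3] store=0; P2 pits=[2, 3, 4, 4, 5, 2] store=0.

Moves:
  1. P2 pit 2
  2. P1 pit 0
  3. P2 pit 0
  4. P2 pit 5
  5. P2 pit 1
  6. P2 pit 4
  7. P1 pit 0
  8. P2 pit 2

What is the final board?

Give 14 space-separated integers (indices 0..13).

Move 1: P2 pit2 -> P1=[3,3,3,4,4,3](0) P2=[2,3,0,5,6,3](1)
Move 2: P1 pit0 -> P1=[0,4,4,5,4,3](0) P2=[2,3,0,5,6,3](1)
Move 3: P2 pit0 -> P1=[0,4,4,0,4,3](0) P2=[0,4,0,5,6,3](7)
Move 4: P2 pit5 -> P1=[1,5,4,0,4,3](0) P2=[0,4,0,5,6,0](8)
Move 5: P2 pit1 -> P1=[0,5,4,0,4,3](0) P2=[0,0,1,6,7,0](10)
Move 6: P2 pit4 -> P1=[1,6,5,1,5,3](0) P2=[0,0,1,6,0,1](11)
Move 7: P1 pit0 -> P1=[0,7,5,1,5,3](0) P2=[0,0,1,6,0,1](11)
Move 8: P2 pit2 -> P1=[0,7,5,1,5,3](0) P2=[0,0,0,7,0,1](11)

Answer: 0 7 5 1 5 3 0 0 0 0 7 0 1 11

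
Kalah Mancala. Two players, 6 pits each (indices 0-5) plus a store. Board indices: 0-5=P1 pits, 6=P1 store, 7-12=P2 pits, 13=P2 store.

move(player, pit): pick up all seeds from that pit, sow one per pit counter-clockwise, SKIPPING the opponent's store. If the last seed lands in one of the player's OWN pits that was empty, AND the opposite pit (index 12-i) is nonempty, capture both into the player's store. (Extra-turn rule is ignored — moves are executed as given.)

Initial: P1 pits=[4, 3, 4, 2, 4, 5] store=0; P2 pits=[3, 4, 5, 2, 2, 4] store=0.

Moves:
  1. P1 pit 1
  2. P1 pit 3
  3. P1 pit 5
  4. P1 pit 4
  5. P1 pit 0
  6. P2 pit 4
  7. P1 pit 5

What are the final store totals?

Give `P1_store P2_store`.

Answer: 11 1

Derivation:
Move 1: P1 pit1 -> P1=[4,0,5,3,5,5](0) P2=[3,4,5,2,2,4](0)
Move 2: P1 pit3 -> P1=[4,0,5,0,6,6](1) P2=[3,4,5,2,2,4](0)
Move 3: P1 pit5 -> P1=[4,0,5,0,6,0](2) P2=[4,5,6,3,3,4](0)
Move 4: P1 pit4 -> P1=[4,0,5,0,0,1](3) P2=[5,6,7,4,3,4](0)
Move 5: P1 pit0 -> P1=[0,1,6,1,0,1](10) P2=[5,0,7,4,3,4](0)
Move 6: P2 pit4 -> P1=[1,1,6,1,0,1](10) P2=[5,0,7,4,0,5](1)
Move 7: P1 pit5 -> P1=[1,1,6,1,0,0](11) P2=[5,0,7,4,0,5](1)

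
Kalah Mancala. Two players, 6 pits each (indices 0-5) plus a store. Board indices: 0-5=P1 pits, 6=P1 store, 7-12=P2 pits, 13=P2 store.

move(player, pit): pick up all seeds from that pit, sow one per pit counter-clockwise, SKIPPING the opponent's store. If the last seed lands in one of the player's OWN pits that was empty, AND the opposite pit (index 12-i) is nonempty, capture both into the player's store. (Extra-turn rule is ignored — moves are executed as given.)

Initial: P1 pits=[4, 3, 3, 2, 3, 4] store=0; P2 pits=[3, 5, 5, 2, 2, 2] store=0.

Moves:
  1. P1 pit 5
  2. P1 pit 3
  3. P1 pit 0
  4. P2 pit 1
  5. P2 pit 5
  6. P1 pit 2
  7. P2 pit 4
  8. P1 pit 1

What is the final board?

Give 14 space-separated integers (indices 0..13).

Move 1: P1 pit5 -> P1=[4,3,3,2,3,0](1) P2=[4,6,6,2,2,2](0)
Move 2: P1 pit3 -> P1=[4,3,3,0,4,0](6) P2=[0,6,6,2,2,2](0)
Move 3: P1 pit0 -> P1=[0,4,4,1,5,0](6) P2=[0,6,6,2,2,2](0)
Move 4: P2 pit1 -> P1=[1,4,4,1,5,0](6) P2=[0,0,7,3,3,3](1)
Move 5: P2 pit5 -> P1=[2,5,4,1,5,0](6) P2=[0,0,7,3,3,0](2)
Move 6: P1 pit2 -> P1=[2,5,0,2,6,1](7) P2=[0,0,7,3,3,0](2)
Move 7: P2 pit4 -> P1=[3,5,0,2,6,1](7) P2=[0,0,7,3,0,1](3)
Move 8: P1 pit1 -> P1=[3,0,1,3,7,2](8) P2=[0,0,7,3,0,1](3)

Answer: 3 0 1 3 7 2 8 0 0 7 3 0 1 3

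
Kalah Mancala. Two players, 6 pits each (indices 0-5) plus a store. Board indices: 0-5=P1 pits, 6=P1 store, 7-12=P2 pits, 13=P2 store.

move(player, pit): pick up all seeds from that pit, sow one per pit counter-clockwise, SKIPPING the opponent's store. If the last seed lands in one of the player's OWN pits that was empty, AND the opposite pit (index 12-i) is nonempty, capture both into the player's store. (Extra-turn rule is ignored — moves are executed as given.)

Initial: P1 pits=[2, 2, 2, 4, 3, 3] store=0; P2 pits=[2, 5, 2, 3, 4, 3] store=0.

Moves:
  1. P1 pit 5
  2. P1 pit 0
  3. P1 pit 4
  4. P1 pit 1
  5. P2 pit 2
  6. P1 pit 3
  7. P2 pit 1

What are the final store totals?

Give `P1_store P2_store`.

Move 1: P1 pit5 -> P1=[2,2,2,4,3,0](1) P2=[3,6,2,3,4,3](0)
Move 2: P1 pit0 -> P1=[0,3,3,4,3,0](1) P2=[3,6,2,3,4,3](0)
Move 3: P1 pit4 -> P1=[0,3,3,4,0,1](2) P2=[4,6,2,3,4,3](0)
Move 4: P1 pit1 -> P1=[0,0,4,5,0,1](9) P2=[4,0,2,3,4,3](0)
Move 5: P2 pit2 -> P1=[0,0,4,5,0,1](9) P2=[4,0,0,4,5,3](0)
Move 6: P1 pit3 -> P1=[0,0,4,0,1,2](10) P2=[5,1,0,4,5,3](0)
Move 7: P2 pit1 -> P1=[0,0,4,0,1,2](10) P2=[5,0,1,4,5,3](0)

Answer: 10 0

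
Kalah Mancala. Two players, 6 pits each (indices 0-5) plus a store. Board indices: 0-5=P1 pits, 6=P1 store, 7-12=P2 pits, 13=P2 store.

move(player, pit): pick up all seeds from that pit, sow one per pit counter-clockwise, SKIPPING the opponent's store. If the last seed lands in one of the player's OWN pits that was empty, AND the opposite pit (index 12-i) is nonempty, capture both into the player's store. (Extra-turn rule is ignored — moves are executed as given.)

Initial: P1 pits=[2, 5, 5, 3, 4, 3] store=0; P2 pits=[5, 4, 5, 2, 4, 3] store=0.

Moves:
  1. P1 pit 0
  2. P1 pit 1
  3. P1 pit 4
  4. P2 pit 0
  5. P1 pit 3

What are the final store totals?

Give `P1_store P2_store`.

Answer: 3 1

Derivation:
Move 1: P1 pit0 -> P1=[0,6,6,3,4,3](0) P2=[5,4,5,2,4,3](0)
Move 2: P1 pit1 -> P1=[0,0,7,4,5,4](1) P2=[6,4,5,2,4,3](0)
Move 3: P1 pit4 -> P1=[0,0,7,4,0,5](2) P2=[7,5,6,2,4,3](0)
Move 4: P2 pit0 -> P1=[1,0,7,4,0,5](2) P2=[0,6,7,3,5,4](1)
Move 5: P1 pit3 -> P1=[1,0,7,0,1,6](3) P2=[1,6,7,3,5,4](1)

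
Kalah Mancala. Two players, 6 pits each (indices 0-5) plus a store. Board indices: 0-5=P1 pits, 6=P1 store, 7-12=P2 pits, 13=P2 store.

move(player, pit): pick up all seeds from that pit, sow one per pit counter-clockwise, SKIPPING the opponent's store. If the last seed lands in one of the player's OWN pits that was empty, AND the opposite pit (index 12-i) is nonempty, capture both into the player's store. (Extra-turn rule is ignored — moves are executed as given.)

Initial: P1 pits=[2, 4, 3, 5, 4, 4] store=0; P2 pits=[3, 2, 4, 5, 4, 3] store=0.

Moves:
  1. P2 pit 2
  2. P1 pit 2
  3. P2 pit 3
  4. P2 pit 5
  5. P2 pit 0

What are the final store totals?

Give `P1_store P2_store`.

Answer: 0 6

Derivation:
Move 1: P2 pit2 -> P1=[2,4,3,5,4,4](0) P2=[3,2,0,6,5,4](1)
Move 2: P1 pit2 -> P1=[2,4,0,6,5,5](0) P2=[3,2,0,6,5,4](1)
Move 3: P2 pit3 -> P1=[3,5,1,6,5,5](0) P2=[3,2,0,0,6,5](2)
Move 4: P2 pit5 -> P1=[4,6,2,7,5,5](0) P2=[3,2,0,0,6,0](3)
Move 5: P2 pit0 -> P1=[4,6,0,7,5,5](0) P2=[0,3,1,0,6,0](6)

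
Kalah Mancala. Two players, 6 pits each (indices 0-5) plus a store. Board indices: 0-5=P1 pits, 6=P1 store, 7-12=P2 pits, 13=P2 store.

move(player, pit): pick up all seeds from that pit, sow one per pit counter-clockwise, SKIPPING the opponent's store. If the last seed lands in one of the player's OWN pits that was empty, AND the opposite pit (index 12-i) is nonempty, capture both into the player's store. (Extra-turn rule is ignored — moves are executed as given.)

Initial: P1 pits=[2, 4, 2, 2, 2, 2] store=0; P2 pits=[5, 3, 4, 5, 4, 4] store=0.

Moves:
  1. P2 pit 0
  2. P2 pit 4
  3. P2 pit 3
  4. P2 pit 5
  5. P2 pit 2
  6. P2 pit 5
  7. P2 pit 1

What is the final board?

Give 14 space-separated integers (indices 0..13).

Move 1: P2 pit0 -> P1=[2,4,2,2,2,2](0) P2=[0,4,5,6,5,5](0)
Move 2: P2 pit4 -> P1=[3,5,3,2,2,2](0) P2=[0,4,5,6,0,6](1)
Move 3: P2 pit3 -> P1=[4,6,4,2,2,2](0) P2=[0,4,5,0,1,7](2)
Move 4: P2 pit5 -> P1=[5,7,5,3,3,3](0) P2=[0,4,5,0,1,0](3)
Move 5: P2 pit2 -> P1=[6,7,5,3,3,3](0) P2=[0,4,0,1,2,1](4)
Move 6: P2 pit5 -> P1=[6,7,5,3,3,3](0) P2=[0,4,0,1,2,0](5)
Move 7: P2 pit1 -> P1=[0,7,5,3,3,3](0) P2=[0,0,1,2,3,0](12)

Answer: 0 7 5 3 3 3 0 0 0 1 2 3 0 12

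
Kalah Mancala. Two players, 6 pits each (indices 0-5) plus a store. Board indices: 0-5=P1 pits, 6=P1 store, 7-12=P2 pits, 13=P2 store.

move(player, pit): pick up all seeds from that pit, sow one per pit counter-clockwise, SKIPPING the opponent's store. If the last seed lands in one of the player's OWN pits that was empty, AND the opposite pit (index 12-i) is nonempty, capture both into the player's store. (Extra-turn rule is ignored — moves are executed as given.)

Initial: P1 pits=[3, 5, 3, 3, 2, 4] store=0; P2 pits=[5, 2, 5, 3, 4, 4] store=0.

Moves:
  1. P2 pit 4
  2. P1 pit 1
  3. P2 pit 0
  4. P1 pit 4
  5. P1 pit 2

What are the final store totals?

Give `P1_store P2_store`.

Move 1: P2 pit4 -> P1=[4,6,3,3,2,4](0) P2=[5,2,5,3,0,5](1)
Move 2: P1 pit1 -> P1=[4,0,4,4,3,5](1) P2=[6,2,5,3,0,5](1)
Move 3: P2 pit0 -> P1=[4,0,4,4,3,5](1) P2=[0,3,6,4,1,6](2)
Move 4: P1 pit4 -> P1=[4,0,4,4,0,6](2) P2=[1,3,6,4,1,6](2)
Move 5: P1 pit2 -> P1=[4,0,0,5,1,7](3) P2=[1,3,6,4,1,6](2)

Answer: 3 2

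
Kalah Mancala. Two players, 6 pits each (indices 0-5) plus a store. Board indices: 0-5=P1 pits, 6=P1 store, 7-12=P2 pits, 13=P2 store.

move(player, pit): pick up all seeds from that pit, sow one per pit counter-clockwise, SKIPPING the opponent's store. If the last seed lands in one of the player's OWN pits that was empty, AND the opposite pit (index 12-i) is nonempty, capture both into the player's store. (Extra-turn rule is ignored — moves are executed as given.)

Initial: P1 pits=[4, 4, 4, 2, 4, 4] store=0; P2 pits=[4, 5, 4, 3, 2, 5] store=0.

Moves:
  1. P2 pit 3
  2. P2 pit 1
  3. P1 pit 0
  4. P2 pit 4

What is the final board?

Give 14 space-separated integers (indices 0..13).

Move 1: P2 pit3 -> P1=[4,4,4,2,4,4](0) P2=[4,5,4,0,3,6](1)
Move 2: P2 pit1 -> P1=[4,4,4,2,4,4](0) P2=[4,0,5,1,4,7](2)
Move 3: P1 pit0 -> P1=[0,5,5,3,5,4](0) P2=[4,0,5,1,4,7](2)
Move 4: P2 pit4 -> P1=[1,6,5,3,5,4](0) P2=[4,0,5,1,0,8](3)

Answer: 1 6 5 3 5 4 0 4 0 5 1 0 8 3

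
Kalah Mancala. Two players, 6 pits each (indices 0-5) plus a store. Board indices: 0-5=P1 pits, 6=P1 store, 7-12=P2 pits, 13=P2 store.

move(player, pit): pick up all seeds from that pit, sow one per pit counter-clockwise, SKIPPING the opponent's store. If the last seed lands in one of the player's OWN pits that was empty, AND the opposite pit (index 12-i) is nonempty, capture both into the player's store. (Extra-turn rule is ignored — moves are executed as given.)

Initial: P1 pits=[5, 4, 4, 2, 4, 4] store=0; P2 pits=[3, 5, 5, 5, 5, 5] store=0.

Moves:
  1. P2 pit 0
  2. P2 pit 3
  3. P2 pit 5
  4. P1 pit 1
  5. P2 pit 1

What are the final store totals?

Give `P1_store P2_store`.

Move 1: P2 pit0 -> P1=[5,4,4,2,4,4](0) P2=[0,6,6,6,5,5](0)
Move 2: P2 pit3 -> P1=[6,5,5,2,4,4](0) P2=[0,6,6,0,6,6](1)
Move 3: P2 pit5 -> P1=[7,6,6,3,5,4](0) P2=[0,6,6,0,6,0](2)
Move 4: P1 pit1 -> P1=[7,0,7,4,6,5](1) P2=[1,6,6,0,6,0](2)
Move 5: P2 pit1 -> P1=[8,0,7,4,6,5](1) P2=[1,0,7,1,7,1](3)

Answer: 1 3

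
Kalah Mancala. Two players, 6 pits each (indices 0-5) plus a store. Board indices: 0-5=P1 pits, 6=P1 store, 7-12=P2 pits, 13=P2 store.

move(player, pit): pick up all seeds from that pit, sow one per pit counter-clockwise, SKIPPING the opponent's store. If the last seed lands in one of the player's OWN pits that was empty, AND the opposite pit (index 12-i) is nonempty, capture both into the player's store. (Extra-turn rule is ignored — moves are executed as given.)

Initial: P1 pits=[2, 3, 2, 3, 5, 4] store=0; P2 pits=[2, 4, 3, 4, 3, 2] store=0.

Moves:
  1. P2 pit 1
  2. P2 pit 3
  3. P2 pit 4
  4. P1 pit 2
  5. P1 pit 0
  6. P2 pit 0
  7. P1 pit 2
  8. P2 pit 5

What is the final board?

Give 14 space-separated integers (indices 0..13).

Answer: 1 7 1 7 7 5 0 0 1 5 0 0 0 3

Derivation:
Move 1: P2 pit1 -> P1=[2,3,2,3,5,4](0) P2=[2,0,4,5,4,3](0)
Move 2: P2 pit3 -> P1=[3,4,2,3,5,4](0) P2=[2,0,4,0,5,4](1)
Move 3: P2 pit4 -> P1=[4,5,3,3,5,4](0) P2=[2,0,4,0,0,5](2)
Move 4: P1 pit2 -> P1=[4,5,0,4,6,5](0) P2=[2,0,4,0,0,5](2)
Move 5: P1 pit0 -> P1=[0,6,1,5,7,5](0) P2=[2,0,4,0,0,5](2)
Move 6: P2 pit0 -> P1=[0,6,1,5,7,5](0) P2=[0,1,5,0,0,5](2)
Move 7: P1 pit2 -> P1=[0,6,0,6,7,5](0) P2=[0,1,5,0,0,5](2)
Move 8: P2 pit5 -> P1=[1,7,1,7,7,5](0) P2=[0,1,5,0,0,0](3)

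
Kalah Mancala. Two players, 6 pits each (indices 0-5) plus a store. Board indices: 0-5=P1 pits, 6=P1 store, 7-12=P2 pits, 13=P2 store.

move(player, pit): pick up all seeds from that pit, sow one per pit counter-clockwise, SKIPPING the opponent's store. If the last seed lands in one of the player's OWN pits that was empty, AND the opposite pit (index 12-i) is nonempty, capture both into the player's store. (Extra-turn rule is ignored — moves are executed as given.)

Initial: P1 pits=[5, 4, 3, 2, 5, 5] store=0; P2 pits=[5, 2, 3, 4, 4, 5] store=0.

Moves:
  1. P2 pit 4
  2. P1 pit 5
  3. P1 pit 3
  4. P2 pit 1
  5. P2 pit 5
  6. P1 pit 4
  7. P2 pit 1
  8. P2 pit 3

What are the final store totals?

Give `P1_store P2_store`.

Answer: 9 9

Derivation:
Move 1: P2 pit4 -> P1=[6,5,3,2,5,5](0) P2=[5,2,3,4,0,6](1)
Move 2: P1 pit5 -> P1=[6,5,3,2,5,0](1) P2=[6,3,4,5,0,6](1)
Move 3: P1 pit3 -> P1=[6,5,3,0,6,0](8) P2=[0,3,4,5,0,6](1)
Move 4: P2 pit1 -> P1=[6,0,3,0,6,0](8) P2=[0,0,5,6,0,6](7)
Move 5: P2 pit5 -> P1=[7,1,4,1,7,0](8) P2=[0,0,5,6,0,0](8)
Move 6: P1 pit4 -> P1=[7,1,4,1,0,1](9) P2=[1,1,6,7,1,0](8)
Move 7: P2 pit1 -> P1=[7,1,4,1,0,1](9) P2=[1,0,7,7,1,0](8)
Move 8: P2 pit3 -> P1=[8,2,5,2,0,1](9) P2=[1,0,7,0,2,1](9)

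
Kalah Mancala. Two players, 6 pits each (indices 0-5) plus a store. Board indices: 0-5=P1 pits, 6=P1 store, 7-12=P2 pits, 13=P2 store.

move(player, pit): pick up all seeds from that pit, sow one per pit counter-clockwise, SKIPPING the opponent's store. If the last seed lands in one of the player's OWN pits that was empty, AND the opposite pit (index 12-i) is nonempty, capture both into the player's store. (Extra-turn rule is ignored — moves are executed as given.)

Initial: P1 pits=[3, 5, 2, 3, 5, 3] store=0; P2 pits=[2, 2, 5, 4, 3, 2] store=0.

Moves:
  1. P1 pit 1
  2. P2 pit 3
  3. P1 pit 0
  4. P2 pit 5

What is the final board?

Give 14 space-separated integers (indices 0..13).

Move 1: P1 pit1 -> P1=[3,0,3,4,6,4](1) P2=[2,2,5,4,3,2](0)
Move 2: P2 pit3 -> P1=[4,0,3,4,6,4](1) P2=[2,2,5,0,4,3](1)
Move 3: P1 pit0 -> P1=[0,1,4,5,7,4](1) P2=[2,2,5,0,4,3](1)
Move 4: P2 pit5 -> P1=[1,2,4,5,7,4](1) P2=[2,2,5,0,4,0](2)

Answer: 1 2 4 5 7 4 1 2 2 5 0 4 0 2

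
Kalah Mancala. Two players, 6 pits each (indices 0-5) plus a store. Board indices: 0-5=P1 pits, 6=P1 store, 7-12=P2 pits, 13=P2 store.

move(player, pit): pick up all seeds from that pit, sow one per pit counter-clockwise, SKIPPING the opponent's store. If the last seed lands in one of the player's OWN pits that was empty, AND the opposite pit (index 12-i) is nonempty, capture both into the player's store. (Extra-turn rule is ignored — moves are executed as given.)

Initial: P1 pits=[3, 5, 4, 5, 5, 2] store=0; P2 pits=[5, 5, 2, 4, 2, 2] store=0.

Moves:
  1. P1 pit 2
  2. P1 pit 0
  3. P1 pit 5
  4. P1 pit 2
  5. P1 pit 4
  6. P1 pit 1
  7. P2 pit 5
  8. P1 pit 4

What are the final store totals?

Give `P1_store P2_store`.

Answer: 4 1

Derivation:
Move 1: P1 pit2 -> P1=[3,5,0,6,6,3](1) P2=[5,5,2,4,2,2](0)
Move 2: P1 pit0 -> P1=[0,6,1,7,6,3](1) P2=[5,5,2,4,2,2](0)
Move 3: P1 pit5 -> P1=[0,6,1,7,6,0](2) P2=[6,6,2,4,2,2](0)
Move 4: P1 pit2 -> P1=[0,6,0,8,6,0](2) P2=[6,6,2,4,2,2](0)
Move 5: P1 pit4 -> P1=[0,6,0,8,0,1](3) P2=[7,7,3,5,2,2](0)
Move 6: P1 pit1 -> P1=[0,0,1,9,1,2](4) P2=[8,7,3,5,2,2](0)
Move 7: P2 pit5 -> P1=[1,0,1,9,1,2](4) P2=[8,7,3,5,2,0](1)
Move 8: P1 pit4 -> P1=[1,0,1,9,0,3](4) P2=[8,7,3,5,2,0](1)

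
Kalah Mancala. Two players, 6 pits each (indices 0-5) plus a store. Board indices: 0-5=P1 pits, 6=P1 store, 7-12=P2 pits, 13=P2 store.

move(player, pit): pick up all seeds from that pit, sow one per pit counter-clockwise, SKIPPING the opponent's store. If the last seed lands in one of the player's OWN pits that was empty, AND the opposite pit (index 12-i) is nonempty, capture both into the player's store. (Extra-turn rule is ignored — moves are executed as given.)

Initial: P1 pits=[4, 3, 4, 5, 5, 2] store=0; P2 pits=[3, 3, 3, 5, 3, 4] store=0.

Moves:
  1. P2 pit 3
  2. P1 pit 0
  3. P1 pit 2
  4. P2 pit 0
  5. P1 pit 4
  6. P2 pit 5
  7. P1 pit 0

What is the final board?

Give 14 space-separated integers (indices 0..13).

Answer: 0 7 1 8 0 5 2 1 5 5 2 6 0 2

Derivation:
Move 1: P2 pit3 -> P1=[5,4,4,5,5,2](0) P2=[3,3,3,0,4,5](1)
Move 2: P1 pit0 -> P1=[0,5,5,6,6,3](0) P2=[3,3,3,0,4,5](1)
Move 3: P1 pit2 -> P1=[0,5,0,7,7,4](1) P2=[4,3,3,0,4,5](1)
Move 4: P2 pit0 -> P1=[0,5,0,7,7,4](1) P2=[0,4,4,1,5,5](1)
Move 5: P1 pit4 -> P1=[0,5,0,7,0,5](2) P2=[1,5,5,2,6,5](1)
Move 6: P2 pit5 -> P1=[1,6,1,8,0,5](2) P2=[1,5,5,2,6,0](2)
Move 7: P1 pit0 -> P1=[0,7,1,8,0,5](2) P2=[1,5,5,2,6,0](2)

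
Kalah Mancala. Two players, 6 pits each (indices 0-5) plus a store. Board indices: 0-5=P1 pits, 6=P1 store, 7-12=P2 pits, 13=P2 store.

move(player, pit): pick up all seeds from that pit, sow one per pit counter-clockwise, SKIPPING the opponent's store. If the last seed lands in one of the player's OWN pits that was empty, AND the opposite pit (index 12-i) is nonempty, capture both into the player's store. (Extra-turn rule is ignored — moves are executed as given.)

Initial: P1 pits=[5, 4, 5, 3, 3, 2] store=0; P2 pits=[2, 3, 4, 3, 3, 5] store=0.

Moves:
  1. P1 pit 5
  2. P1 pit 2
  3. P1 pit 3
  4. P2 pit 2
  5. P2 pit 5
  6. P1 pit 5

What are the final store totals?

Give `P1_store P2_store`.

Answer: 4 2

Derivation:
Move 1: P1 pit5 -> P1=[5,4,5,3,3,0](1) P2=[3,3,4,3,3,5](0)
Move 2: P1 pit2 -> P1=[5,4,0,4,4,1](2) P2=[4,3,4,3,3,5](0)
Move 3: P1 pit3 -> P1=[5,4,0,0,5,2](3) P2=[5,3,4,3,3,5](0)
Move 4: P2 pit2 -> P1=[5,4,0,0,5,2](3) P2=[5,3,0,4,4,6](1)
Move 5: P2 pit5 -> P1=[6,5,1,1,6,2](3) P2=[5,3,0,4,4,0](2)
Move 6: P1 pit5 -> P1=[6,5,1,1,6,0](4) P2=[6,3,0,4,4,0](2)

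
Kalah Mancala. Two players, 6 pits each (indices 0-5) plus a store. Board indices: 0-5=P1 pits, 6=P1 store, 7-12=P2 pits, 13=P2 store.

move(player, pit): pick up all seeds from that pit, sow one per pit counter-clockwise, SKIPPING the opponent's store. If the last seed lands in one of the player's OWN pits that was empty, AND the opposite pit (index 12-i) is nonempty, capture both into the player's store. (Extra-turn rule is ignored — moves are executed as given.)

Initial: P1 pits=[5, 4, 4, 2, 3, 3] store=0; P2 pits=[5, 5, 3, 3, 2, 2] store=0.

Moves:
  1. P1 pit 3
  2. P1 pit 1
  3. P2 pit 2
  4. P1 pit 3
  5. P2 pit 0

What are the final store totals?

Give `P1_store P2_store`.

Answer: 0 0

Derivation:
Move 1: P1 pit3 -> P1=[5,4,4,0,4,4](0) P2=[5,5,3,3,2,2](0)
Move 2: P1 pit1 -> P1=[5,0,5,1,5,5](0) P2=[5,5,3,3,2,2](0)
Move 3: P2 pit2 -> P1=[5,0,5,1,5,5](0) P2=[5,5,0,4,3,3](0)
Move 4: P1 pit3 -> P1=[5,0,5,0,6,5](0) P2=[5,5,0,4,3,3](0)
Move 5: P2 pit0 -> P1=[5,0,5,0,6,5](0) P2=[0,6,1,5,4,4](0)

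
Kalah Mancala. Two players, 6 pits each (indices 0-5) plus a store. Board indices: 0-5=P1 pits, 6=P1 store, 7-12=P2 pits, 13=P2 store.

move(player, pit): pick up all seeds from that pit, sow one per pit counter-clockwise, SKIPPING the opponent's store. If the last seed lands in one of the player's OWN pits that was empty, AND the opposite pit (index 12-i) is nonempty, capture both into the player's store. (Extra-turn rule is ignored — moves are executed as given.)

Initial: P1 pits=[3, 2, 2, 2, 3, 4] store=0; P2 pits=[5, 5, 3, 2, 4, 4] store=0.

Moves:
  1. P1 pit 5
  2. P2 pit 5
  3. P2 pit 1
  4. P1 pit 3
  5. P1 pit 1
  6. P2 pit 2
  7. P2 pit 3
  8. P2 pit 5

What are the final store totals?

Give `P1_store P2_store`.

Answer: 8 5

Derivation:
Move 1: P1 pit5 -> P1=[3,2,2,2,3,0](1) P2=[6,6,4,2,4,4](0)
Move 2: P2 pit5 -> P1=[4,3,3,2,3,0](1) P2=[6,6,4,2,4,0](1)
Move 3: P2 pit1 -> P1=[5,3,3,2,3,0](1) P2=[6,0,5,3,5,1](2)
Move 4: P1 pit3 -> P1=[5,3,3,0,4,0](8) P2=[0,0,5,3,5,1](2)
Move 5: P1 pit1 -> P1=[5,0,4,1,5,0](8) P2=[0,0,5,3,5,1](2)
Move 6: P2 pit2 -> P1=[6,0,4,1,5,0](8) P2=[0,0,0,4,6,2](3)
Move 7: P2 pit3 -> P1=[7,0,4,1,5,0](8) P2=[0,0,0,0,7,3](4)
Move 8: P2 pit5 -> P1=[8,1,4,1,5,0](8) P2=[0,0,0,0,7,0](5)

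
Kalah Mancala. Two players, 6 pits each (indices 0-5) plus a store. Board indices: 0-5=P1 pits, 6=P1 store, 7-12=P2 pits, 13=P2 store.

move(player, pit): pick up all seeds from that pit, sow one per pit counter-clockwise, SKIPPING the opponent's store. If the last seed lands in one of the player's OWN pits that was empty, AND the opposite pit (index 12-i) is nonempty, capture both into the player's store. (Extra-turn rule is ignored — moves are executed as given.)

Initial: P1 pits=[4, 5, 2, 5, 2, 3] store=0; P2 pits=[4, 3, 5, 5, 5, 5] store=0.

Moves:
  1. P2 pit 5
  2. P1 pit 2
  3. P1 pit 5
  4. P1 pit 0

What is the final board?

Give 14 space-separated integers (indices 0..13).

Move 1: P2 pit5 -> P1=[5,6,3,6,2,3](0) P2=[4,3,5,5,5,0](1)
Move 2: P1 pit2 -> P1=[5,6,0,7,3,4](0) P2=[4,3,5,5,5,0](1)
Move 3: P1 pit5 -> P1=[5,6,0,7,3,0](1) P2=[5,4,6,5,5,0](1)
Move 4: P1 pit0 -> P1=[0,7,1,8,4,0](7) P2=[0,4,6,5,5,0](1)

Answer: 0 7 1 8 4 0 7 0 4 6 5 5 0 1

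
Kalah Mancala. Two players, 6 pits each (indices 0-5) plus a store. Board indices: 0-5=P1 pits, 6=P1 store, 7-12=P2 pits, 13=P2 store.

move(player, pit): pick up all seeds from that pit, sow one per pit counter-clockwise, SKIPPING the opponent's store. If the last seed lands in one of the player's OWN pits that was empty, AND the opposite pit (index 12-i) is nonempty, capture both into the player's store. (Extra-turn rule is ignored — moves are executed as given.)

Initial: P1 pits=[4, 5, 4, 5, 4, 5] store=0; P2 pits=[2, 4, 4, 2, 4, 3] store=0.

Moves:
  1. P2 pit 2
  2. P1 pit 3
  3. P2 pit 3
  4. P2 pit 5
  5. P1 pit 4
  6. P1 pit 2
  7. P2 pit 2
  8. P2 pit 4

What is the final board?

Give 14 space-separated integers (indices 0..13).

Answer: 6 7 1 3 1 8 3 5 6 0 1 0 1 4

Derivation:
Move 1: P2 pit2 -> P1=[4,5,4,5,4,5](0) P2=[2,4,0,3,5,4](1)
Move 2: P1 pit3 -> P1=[4,5,4,0,5,6](1) P2=[3,5,0,3,5,4](1)
Move 3: P2 pit3 -> P1=[4,5,4,0,5,6](1) P2=[3,5,0,0,6,5](2)
Move 4: P2 pit5 -> P1=[5,6,5,1,5,6](1) P2=[3,5,0,0,6,0](3)
Move 5: P1 pit4 -> P1=[5,6,5,1,0,7](2) P2=[4,6,1,0,6,0](3)
Move 6: P1 pit2 -> P1=[5,6,0,2,1,8](3) P2=[5,6,1,0,6,0](3)
Move 7: P2 pit2 -> P1=[5,6,0,2,1,8](3) P2=[5,6,0,1,6,0](3)
Move 8: P2 pit4 -> P1=[6,7,1,3,1,8](3) P2=[5,6,0,1,0,1](4)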